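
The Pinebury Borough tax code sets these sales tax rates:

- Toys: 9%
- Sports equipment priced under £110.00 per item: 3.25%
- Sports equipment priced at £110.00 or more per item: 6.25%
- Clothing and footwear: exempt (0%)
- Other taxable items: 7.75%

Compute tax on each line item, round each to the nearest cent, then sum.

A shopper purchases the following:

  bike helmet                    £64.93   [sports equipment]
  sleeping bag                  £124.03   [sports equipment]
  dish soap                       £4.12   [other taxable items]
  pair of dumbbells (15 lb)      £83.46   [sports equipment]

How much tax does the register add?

£12.89

Bike helmet £64.93: sports equipment, under £110.00 → 3.25% → £2.11
Sleeping bag £124.03: sports equipment, £110.00 or more → 6.25% → £7.75
Dish soap £4.12: other taxable items → 7.75% → £0.32
Pair of dumbbells (15 lb) £83.46: sports equipment, under £110.00 → 3.25% → £2.71
Total tax = £2.11 + £7.75 + £0.32 + £2.71 = £12.89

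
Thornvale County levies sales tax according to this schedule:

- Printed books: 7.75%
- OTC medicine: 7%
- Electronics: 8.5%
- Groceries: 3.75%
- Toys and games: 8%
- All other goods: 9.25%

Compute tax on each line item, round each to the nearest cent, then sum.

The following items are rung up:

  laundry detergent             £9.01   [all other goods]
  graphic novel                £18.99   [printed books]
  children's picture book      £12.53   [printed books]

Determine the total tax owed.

Laundry detergent £9.01: all other goods → 9.25% → £0.83
Graphic novel £18.99: printed books → 7.75% → £1.47
Children's picture book £12.53: printed books → 7.75% → £0.97
Total tax = £0.83 + £1.47 + £0.97 = £3.27

£3.27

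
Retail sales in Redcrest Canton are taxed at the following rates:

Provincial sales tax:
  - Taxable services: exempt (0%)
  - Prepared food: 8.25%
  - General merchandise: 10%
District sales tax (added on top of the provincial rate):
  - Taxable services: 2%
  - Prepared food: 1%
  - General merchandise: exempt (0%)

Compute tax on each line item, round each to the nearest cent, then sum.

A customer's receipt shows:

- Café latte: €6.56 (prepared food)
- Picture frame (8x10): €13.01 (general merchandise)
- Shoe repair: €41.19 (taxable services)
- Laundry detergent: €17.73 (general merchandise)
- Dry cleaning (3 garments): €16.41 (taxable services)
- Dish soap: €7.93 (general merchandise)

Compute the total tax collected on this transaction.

€5.62

Café latte €6.56: prepared food → 8.25% + 1% district = 9.25% → €0.61
Picture frame (8x10) €13.01: general merchandise → 10% + 0% district = 10% → €1.30
Shoe repair €41.19: taxable services → 0% + 2% district = 2% → €0.82
Laundry detergent €17.73: general merchandise → 10% + 0% district = 10% → €1.77
Dry cleaning (3 garments) €16.41: taxable services → 0% + 2% district = 2% → €0.33
Dish soap €7.93: general merchandise → 10% + 0% district = 10% → €0.79
Total tax = €0.61 + €1.30 + €0.82 + €1.77 + €0.33 + €0.79 = €5.62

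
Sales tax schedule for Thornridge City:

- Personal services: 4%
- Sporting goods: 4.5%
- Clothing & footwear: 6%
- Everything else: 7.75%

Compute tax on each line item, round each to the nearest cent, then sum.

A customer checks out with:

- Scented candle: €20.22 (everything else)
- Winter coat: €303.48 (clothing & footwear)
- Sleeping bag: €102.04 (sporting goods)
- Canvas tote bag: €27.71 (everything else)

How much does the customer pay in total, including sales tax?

€479.97

Scented candle €20.22: everything else → 7.75% → €1.57
Winter coat €303.48: clothing & footwear → 6% → €18.21
Sleeping bag €102.04: sporting goods → 4.5% → €4.59
Canvas tote bag €27.71: everything else → 7.75% → €2.15
Subtotal = €453.45; tax = €26.52; total due = €479.97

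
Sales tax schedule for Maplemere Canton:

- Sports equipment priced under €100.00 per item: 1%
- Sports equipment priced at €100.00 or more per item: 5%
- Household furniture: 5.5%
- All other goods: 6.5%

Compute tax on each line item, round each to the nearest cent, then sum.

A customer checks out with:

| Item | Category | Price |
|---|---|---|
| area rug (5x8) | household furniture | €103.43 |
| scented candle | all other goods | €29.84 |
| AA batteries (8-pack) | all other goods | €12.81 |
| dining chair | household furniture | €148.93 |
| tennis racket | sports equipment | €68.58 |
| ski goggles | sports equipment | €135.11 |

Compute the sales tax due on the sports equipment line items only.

Tennis racket €68.58: sports equipment, under €100.00 → 1% → €0.69
Ski goggles €135.11: sports equipment, €100.00 or more → 5% → €6.76
Tax on sports equipment = €0.69 + €6.76 = €7.45

€7.45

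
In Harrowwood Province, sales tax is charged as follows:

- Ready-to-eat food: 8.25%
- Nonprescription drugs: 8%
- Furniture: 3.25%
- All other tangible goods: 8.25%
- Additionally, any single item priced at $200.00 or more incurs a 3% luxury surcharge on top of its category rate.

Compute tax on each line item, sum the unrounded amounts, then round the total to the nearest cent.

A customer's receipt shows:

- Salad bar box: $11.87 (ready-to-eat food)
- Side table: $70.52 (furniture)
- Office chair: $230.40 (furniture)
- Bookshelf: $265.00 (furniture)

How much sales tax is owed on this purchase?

Salad bar box $11.87: ready-to-eat food → 8.25% → $0.979275
Side table $70.52: furniture → 3.25% → $2.2919
Office chair $230.40: furniture → 3.25% + 3% surcharge = 6.25% → $14.40
Bookshelf $265.00: furniture → 3.25% + 3% surcharge = 6.25% → $16.5625
Unrounded tax sum = $34.233675 → $34.23

$34.23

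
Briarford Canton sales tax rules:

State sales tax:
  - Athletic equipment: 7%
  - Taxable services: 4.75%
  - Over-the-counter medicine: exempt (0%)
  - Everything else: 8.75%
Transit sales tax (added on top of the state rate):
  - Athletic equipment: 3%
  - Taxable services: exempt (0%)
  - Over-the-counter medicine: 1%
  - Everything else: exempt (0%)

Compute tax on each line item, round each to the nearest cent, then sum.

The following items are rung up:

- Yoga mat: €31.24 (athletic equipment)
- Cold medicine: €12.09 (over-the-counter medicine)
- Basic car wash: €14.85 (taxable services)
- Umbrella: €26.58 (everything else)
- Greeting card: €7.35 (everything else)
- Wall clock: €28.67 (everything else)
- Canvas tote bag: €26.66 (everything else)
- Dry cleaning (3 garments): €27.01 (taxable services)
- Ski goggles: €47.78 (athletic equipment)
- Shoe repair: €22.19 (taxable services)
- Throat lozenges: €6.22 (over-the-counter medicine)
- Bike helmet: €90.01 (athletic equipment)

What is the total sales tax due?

€27.93

Yoga mat €31.24: athletic equipment → 7% + 3% transit = 10% → €3.12
Cold medicine €12.09: over-the-counter medicine → 0% + 1% transit = 1% → €0.12
Basic car wash €14.85: taxable services → 4.75% + 0% transit = 4.75% → €0.71
Umbrella €26.58: everything else → 8.75% + 0% transit = 8.75% → €2.33
Greeting card €7.35: everything else → 8.75% + 0% transit = 8.75% → €0.64
Wall clock €28.67: everything else → 8.75% + 0% transit = 8.75% → €2.51
Canvas tote bag €26.66: everything else → 8.75% + 0% transit = 8.75% → €2.33
Dry cleaning (3 garments) €27.01: taxable services → 4.75% + 0% transit = 4.75% → €1.28
Ski goggles €47.78: athletic equipment → 7% + 3% transit = 10% → €4.78
Shoe repair €22.19: taxable services → 4.75% + 0% transit = 4.75% → €1.05
Throat lozenges €6.22: over-the-counter medicine → 0% + 1% transit = 1% → €0.06
Bike helmet €90.01: athletic equipment → 7% + 3% transit = 10% → €9.00
Total tax = €3.12 + €0.12 + €0.71 + €2.33 + €0.64 + €2.51 + €2.33 + €1.28 + €4.78 + €1.05 + €0.06 + €9.00 = €27.93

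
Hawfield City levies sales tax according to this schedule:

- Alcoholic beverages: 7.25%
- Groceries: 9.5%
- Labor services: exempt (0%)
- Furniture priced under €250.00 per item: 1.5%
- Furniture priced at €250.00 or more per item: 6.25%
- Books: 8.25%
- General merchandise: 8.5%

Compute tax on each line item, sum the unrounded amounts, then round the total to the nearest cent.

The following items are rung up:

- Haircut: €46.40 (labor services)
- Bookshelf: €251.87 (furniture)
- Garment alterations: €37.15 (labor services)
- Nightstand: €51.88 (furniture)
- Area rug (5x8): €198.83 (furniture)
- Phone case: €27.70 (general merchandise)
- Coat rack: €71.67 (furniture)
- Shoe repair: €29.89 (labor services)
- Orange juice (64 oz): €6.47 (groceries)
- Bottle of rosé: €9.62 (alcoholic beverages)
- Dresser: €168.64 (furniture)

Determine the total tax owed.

€26.77

Haircut €46.40: labor services → 0% → €0.00
Bookshelf €251.87: furniture, €250.00 or more → 6.25% → €15.741875
Garment alterations €37.15: labor services → 0% → €0.00
Nightstand €51.88: furniture, under €250.00 → 1.5% → €0.7782
Area rug (5x8) €198.83: furniture, under €250.00 → 1.5% → €2.98245
Phone case €27.70: general merchandise → 8.5% → €2.3545
Coat rack €71.67: furniture, under €250.00 → 1.5% → €1.07505
Shoe repair €29.89: labor services → 0% → €0.00
Orange juice (64 oz) €6.47: groceries → 9.5% → €0.61465
Bottle of rosé €9.62: alcoholic beverages → 7.25% → €0.69745
Dresser €168.64: furniture, under €250.00 → 1.5% → €2.5296
Unrounded tax sum = €26.773775 → €26.77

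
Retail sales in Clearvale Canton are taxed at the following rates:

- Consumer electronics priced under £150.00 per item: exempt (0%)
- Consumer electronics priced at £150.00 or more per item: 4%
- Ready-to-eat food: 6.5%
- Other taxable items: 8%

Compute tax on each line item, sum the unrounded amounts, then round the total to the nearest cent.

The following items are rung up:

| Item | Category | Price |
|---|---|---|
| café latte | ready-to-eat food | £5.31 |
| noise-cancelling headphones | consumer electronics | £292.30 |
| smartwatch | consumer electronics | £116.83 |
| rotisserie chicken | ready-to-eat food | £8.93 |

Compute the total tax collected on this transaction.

£12.62

Café latte £5.31: ready-to-eat food → 6.5% → £0.34515
Noise-cancelling headphones £292.30: consumer electronics, £150.00 or more → 4% → £11.692
Smartwatch £116.83: consumer electronics, under £150.00 → 0% → £0.00
Rotisserie chicken £8.93: ready-to-eat food → 6.5% → £0.58045
Unrounded tax sum = £12.6176 → £12.62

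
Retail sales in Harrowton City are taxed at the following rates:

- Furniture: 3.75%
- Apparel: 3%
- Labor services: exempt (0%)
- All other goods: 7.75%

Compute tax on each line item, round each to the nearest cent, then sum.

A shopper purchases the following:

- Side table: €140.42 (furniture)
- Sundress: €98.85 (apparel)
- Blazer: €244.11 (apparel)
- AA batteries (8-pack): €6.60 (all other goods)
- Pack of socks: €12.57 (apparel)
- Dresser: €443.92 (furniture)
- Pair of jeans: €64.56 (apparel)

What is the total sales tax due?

Side table €140.42: furniture → 3.75% → €5.27
Sundress €98.85: apparel → 3% → €2.97
Blazer €244.11: apparel → 3% → €7.32
AA batteries (8-pack) €6.60: all other goods → 7.75% → €0.51
Pack of socks €12.57: apparel → 3% → €0.38
Dresser €443.92: furniture → 3.75% → €16.65
Pair of jeans €64.56: apparel → 3% → €1.94
Total tax = €5.27 + €2.97 + €7.32 + €0.51 + €0.38 + €16.65 + €1.94 = €35.04

€35.04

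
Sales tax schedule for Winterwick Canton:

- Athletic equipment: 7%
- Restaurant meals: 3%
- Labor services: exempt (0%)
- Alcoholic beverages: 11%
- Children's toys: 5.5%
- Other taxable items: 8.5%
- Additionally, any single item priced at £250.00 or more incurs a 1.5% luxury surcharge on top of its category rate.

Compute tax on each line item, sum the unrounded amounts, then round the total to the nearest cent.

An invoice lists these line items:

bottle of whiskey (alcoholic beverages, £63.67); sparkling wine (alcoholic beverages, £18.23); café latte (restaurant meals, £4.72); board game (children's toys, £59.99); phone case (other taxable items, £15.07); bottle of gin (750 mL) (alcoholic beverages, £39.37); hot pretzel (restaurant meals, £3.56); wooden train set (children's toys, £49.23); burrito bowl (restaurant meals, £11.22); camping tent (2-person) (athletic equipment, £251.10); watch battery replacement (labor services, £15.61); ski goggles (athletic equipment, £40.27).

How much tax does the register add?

£45.38

Bottle of whiskey £63.67: alcoholic beverages → 11% → £7.0037
Sparkling wine £18.23: alcoholic beverages → 11% → £2.0053
Café latte £4.72: restaurant meals → 3% → £0.1416
Board game £59.99: children's toys → 5.5% → £3.29945
Phone case £15.07: other taxable items → 8.5% → £1.28095
Bottle of gin (750 mL) £39.37: alcoholic beverages → 11% → £4.3307
Hot pretzel £3.56: restaurant meals → 3% → £0.1068
Wooden train set £49.23: children's toys → 5.5% → £2.70765
Burrito bowl £11.22: restaurant meals → 3% → £0.3366
Camping tent (2-person) £251.10: athletic equipment → 7% + 1.5% surcharge = 8.5% → £21.3435
Watch battery replacement £15.61: labor services → 0% → £0.00
Ski goggles £40.27: athletic equipment → 7% → £2.8189
Unrounded tax sum = £45.37515 → £45.38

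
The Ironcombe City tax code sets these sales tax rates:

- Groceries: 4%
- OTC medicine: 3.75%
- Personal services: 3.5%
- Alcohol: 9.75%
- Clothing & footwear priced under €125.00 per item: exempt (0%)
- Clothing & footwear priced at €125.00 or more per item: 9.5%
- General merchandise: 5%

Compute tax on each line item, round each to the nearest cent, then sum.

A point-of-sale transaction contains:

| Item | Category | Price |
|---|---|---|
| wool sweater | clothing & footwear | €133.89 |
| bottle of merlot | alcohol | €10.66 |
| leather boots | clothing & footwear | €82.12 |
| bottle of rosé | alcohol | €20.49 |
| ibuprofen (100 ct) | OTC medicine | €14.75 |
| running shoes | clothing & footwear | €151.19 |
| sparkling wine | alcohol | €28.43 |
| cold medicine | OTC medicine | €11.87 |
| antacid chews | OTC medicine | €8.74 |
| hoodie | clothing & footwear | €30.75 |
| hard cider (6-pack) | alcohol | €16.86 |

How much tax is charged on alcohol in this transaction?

€7.45

Bottle of merlot €10.66: alcohol → 9.75% → €1.04
Bottle of rosé €20.49: alcohol → 9.75% → €2.00
Sparkling wine €28.43: alcohol → 9.75% → €2.77
Hard cider (6-pack) €16.86: alcohol → 9.75% → €1.64
Tax on alcohol = €1.04 + €2.00 + €2.77 + €1.64 = €7.45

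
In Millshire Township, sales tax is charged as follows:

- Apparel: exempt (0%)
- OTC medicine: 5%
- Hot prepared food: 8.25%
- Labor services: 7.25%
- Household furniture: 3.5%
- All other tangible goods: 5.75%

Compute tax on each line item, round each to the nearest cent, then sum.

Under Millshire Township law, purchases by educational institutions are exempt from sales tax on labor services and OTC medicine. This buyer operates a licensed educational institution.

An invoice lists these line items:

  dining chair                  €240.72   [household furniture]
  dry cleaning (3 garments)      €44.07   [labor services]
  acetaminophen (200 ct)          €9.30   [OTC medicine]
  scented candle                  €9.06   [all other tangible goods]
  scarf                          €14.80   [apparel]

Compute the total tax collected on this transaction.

€8.95

Dining chair €240.72: household furniture → 3.5% → €8.43
Dry cleaning (3 garments) €44.07: labor services, buyer-exempt → 0% → €0.00
Acetaminophen (200 ct) €9.30: OTC medicine, buyer-exempt → 0% → €0.00
Scented candle €9.06: all other tangible goods → 5.75% → €0.52
Scarf €14.80: apparel → 0% → €0.00
Total tax = €8.43 + €0.52 = €8.95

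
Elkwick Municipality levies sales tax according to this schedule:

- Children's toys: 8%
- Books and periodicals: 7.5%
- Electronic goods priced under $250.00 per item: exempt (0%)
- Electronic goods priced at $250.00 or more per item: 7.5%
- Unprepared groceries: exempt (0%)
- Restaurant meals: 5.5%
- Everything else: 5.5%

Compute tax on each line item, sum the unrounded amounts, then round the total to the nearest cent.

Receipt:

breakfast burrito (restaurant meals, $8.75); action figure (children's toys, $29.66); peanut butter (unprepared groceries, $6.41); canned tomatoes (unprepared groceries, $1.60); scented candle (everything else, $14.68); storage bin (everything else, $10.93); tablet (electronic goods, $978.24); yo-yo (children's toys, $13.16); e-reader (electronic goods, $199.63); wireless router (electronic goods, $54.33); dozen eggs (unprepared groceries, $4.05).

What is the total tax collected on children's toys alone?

$3.43

Action figure $29.66: children's toys → 8% → $2.3728
Yo-yo $13.16: children's toys → 8% → $1.0528
Tax on children's toys: unrounded sum = $3.4256 → $3.43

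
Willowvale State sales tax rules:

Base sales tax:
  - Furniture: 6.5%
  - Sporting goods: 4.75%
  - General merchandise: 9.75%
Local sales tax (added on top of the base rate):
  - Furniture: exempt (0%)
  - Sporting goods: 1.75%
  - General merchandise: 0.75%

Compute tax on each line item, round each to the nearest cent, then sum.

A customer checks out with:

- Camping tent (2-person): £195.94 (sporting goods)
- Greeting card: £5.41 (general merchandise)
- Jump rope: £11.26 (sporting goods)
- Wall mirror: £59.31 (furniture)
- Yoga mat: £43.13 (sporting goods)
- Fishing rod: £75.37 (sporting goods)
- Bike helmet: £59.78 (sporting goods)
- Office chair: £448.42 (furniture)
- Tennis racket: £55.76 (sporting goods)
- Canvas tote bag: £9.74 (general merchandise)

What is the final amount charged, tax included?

Camping tent (2-person) £195.94: sporting goods → 4.75% + 1.75% local = 6.5% → £12.74
Greeting card £5.41: general merchandise → 9.75% + 0.75% local = 10.5% → £0.57
Jump rope £11.26: sporting goods → 4.75% + 1.75% local = 6.5% → £0.73
Wall mirror £59.31: furniture → 6.5% + 0% local = 6.5% → £3.86
Yoga mat £43.13: sporting goods → 4.75% + 1.75% local = 6.5% → £2.80
Fishing rod £75.37: sporting goods → 4.75% + 1.75% local = 6.5% → £4.90
Bike helmet £59.78: sporting goods → 4.75% + 1.75% local = 6.5% → £3.89
Office chair £448.42: furniture → 6.5% + 0% local = 6.5% → £29.15
Tennis racket £55.76: sporting goods → 4.75% + 1.75% local = 6.5% → £3.62
Canvas tote bag £9.74: general merchandise → 9.75% + 0.75% local = 10.5% → £1.02
Subtotal = £964.12; tax = £63.28; total due = £1027.40

£1027.40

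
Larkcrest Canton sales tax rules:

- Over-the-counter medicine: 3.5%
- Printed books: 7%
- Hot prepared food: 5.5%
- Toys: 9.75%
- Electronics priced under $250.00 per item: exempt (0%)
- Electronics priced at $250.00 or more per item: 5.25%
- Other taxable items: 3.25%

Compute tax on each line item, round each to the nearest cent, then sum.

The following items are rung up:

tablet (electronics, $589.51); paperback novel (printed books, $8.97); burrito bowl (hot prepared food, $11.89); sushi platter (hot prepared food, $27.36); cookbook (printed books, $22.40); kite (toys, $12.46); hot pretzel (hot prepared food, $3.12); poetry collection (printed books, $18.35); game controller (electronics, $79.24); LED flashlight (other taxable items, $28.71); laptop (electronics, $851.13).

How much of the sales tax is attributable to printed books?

Paperback novel $8.97: printed books → 7% → $0.63
Cookbook $22.40: printed books → 7% → $1.57
Poetry collection $18.35: printed books → 7% → $1.28
Tax on printed books = $0.63 + $1.57 + $1.28 = $3.48

$3.48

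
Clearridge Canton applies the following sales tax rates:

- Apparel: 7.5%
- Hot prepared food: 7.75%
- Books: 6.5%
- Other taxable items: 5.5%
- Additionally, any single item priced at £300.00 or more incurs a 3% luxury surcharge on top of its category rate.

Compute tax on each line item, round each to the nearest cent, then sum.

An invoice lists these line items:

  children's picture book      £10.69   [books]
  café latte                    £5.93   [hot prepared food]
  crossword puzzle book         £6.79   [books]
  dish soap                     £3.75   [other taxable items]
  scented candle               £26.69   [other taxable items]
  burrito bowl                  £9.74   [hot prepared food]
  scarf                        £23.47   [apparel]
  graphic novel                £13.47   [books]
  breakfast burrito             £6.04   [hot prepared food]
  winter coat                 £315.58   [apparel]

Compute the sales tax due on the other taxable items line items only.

Dish soap £3.75: other taxable items → 5.5% → £0.21
Scented candle £26.69: other taxable items → 5.5% → £1.47
Tax on other taxable items = £0.21 + £1.47 = £1.68

£1.68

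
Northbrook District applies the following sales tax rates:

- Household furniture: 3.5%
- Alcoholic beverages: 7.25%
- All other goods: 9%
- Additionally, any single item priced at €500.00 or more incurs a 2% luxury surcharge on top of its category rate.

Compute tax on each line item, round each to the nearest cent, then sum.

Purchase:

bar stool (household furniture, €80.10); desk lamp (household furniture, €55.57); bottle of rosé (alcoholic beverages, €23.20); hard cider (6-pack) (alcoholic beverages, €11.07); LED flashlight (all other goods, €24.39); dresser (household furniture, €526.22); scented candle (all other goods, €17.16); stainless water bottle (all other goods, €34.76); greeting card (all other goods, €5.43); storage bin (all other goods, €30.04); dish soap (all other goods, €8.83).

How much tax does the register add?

€47.01

Bar stool €80.10: household furniture → 3.5% → €2.80
Desk lamp €55.57: household furniture → 3.5% → €1.94
Bottle of rosé €23.20: alcoholic beverages → 7.25% → €1.68
Hard cider (6-pack) €11.07: alcoholic beverages → 7.25% → €0.80
LED flashlight €24.39: all other goods → 9% → €2.20
Dresser €526.22: household furniture → 3.5% + 2% surcharge = 5.5% → €28.94
Scented candle €17.16: all other goods → 9% → €1.54
Stainless water bottle €34.76: all other goods → 9% → €3.13
Greeting card €5.43: all other goods → 9% → €0.49
Storage bin €30.04: all other goods → 9% → €2.70
Dish soap €8.83: all other goods → 9% → €0.79
Total tax = €2.80 + €1.94 + €1.68 + €0.80 + €2.20 + €28.94 + €1.54 + €3.13 + €0.49 + €2.70 + €0.79 = €47.01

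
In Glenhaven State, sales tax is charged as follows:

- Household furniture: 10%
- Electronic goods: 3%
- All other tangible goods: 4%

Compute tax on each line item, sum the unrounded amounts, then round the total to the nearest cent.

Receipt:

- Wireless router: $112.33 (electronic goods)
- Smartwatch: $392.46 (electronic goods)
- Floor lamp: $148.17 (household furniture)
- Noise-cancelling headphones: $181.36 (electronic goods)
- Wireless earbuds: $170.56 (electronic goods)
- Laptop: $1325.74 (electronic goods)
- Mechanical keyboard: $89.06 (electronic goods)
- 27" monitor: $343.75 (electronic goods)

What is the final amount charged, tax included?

Wireless router $112.33: electronic goods → 3% → $3.3699
Smartwatch $392.46: electronic goods → 3% → $11.7738
Floor lamp $148.17: household furniture → 10% → $14.817
Noise-cancelling headphones $181.36: electronic goods → 3% → $5.4408
Wireless earbuds $170.56: electronic goods → 3% → $5.1168
Laptop $1325.74: electronic goods → 3% → $39.7722
Mechanical keyboard $89.06: electronic goods → 3% → $2.6718
27" monitor $343.75: electronic goods → 3% → $10.3125
Subtotal = $2763.43; unrounded tax = $93.2748 → $93.27; total due = $2856.70

$2856.70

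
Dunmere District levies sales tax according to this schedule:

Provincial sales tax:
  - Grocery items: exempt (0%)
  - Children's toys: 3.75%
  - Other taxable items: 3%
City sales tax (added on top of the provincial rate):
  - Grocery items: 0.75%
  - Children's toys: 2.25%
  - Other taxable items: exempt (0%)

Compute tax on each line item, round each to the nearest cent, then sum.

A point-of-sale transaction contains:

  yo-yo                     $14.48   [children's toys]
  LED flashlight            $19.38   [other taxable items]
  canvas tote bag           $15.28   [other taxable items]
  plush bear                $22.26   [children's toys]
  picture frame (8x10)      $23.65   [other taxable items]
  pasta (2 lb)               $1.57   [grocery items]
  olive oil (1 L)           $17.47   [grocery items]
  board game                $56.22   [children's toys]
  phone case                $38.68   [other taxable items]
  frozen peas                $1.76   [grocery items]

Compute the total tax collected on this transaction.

$8.64

Yo-yo $14.48: children's toys → 3.75% + 2.25% city = 6% → $0.87
LED flashlight $19.38: other taxable items → 3% + 0% city = 3% → $0.58
Canvas tote bag $15.28: other taxable items → 3% + 0% city = 3% → $0.46
Plush bear $22.26: children's toys → 3.75% + 2.25% city = 6% → $1.34
Picture frame (8x10) $23.65: other taxable items → 3% + 0% city = 3% → $0.71
Pasta (2 lb) $1.57: grocery items → 0% + 0.75% city = 0.75% → $0.01
Olive oil (1 L) $17.47: grocery items → 0% + 0.75% city = 0.75% → $0.13
Board game $56.22: children's toys → 3.75% + 2.25% city = 6% → $3.37
Phone case $38.68: other taxable items → 3% + 0% city = 3% → $1.16
Frozen peas $1.76: grocery items → 0% + 0.75% city = 0.75% → $0.01
Total tax = $0.87 + $0.58 + $0.46 + $1.34 + $0.71 + $0.01 + $0.13 + $3.37 + $1.16 + $0.01 = $8.64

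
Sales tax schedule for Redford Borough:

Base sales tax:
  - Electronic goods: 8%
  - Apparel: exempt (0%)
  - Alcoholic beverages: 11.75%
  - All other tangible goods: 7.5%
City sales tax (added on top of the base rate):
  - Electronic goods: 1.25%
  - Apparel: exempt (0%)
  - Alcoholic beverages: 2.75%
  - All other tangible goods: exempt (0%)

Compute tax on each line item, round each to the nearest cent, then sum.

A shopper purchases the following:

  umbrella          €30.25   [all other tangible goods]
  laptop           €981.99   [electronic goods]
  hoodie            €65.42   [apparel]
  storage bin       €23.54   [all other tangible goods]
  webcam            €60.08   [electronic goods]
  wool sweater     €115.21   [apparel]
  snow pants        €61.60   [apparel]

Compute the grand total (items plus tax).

Umbrella €30.25: all other tangible goods → 7.5% + 0% city = 7.5% → €2.27
Laptop €981.99: electronic goods → 8% + 1.25% city = 9.25% → €90.83
Hoodie €65.42: apparel → 0% + 0% city = 0% → €0.00
Storage bin €23.54: all other tangible goods → 7.5% + 0% city = 7.5% → €1.77
Webcam €60.08: electronic goods → 8% + 1.25% city = 9.25% → €5.56
Wool sweater €115.21: apparel → 0% + 0% city = 0% → €0.00
Snow pants €61.60: apparel → 0% + 0% city = 0% → €0.00
Subtotal = €1338.09; tax = €100.43; total due = €1438.52

€1438.52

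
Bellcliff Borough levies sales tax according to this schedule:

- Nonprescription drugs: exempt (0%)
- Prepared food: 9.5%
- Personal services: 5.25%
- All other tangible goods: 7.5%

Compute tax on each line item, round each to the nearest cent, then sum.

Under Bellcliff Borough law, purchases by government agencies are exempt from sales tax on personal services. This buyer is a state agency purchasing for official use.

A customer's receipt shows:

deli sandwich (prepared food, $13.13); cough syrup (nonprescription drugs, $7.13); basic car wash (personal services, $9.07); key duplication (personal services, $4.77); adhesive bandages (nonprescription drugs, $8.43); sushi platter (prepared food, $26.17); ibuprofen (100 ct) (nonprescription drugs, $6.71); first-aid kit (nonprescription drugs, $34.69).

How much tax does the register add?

Deli sandwich $13.13: prepared food → 9.5% → $1.25
Cough syrup $7.13: nonprescription drugs → 0% → $0.00
Basic car wash $9.07: personal services, buyer-exempt → 0% → $0.00
Key duplication $4.77: personal services, buyer-exempt → 0% → $0.00
Adhesive bandages $8.43: nonprescription drugs → 0% → $0.00
Sushi platter $26.17: prepared food → 9.5% → $2.49
Ibuprofen (100 ct) $6.71: nonprescription drugs → 0% → $0.00
First-aid kit $34.69: nonprescription drugs → 0% → $0.00
Total tax = $1.25 + $2.49 = $3.74

$3.74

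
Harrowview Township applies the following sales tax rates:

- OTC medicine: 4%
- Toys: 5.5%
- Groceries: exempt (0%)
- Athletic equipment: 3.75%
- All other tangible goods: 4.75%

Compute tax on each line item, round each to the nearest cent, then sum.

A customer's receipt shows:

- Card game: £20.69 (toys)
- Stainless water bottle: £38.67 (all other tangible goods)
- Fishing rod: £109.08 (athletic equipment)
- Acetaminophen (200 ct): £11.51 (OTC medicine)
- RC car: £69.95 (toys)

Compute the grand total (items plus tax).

Card game £20.69: toys → 5.5% → £1.14
Stainless water bottle £38.67: all other tangible goods → 4.75% → £1.84
Fishing rod £109.08: athletic equipment → 3.75% → £4.09
Acetaminophen (200 ct) £11.51: OTC medicine → 4% → £0.46
RC car £69.95: toys → 5.5% → £3.85
Subtotal = £249.90; tax = £11.38; total due = £261.28

£261.28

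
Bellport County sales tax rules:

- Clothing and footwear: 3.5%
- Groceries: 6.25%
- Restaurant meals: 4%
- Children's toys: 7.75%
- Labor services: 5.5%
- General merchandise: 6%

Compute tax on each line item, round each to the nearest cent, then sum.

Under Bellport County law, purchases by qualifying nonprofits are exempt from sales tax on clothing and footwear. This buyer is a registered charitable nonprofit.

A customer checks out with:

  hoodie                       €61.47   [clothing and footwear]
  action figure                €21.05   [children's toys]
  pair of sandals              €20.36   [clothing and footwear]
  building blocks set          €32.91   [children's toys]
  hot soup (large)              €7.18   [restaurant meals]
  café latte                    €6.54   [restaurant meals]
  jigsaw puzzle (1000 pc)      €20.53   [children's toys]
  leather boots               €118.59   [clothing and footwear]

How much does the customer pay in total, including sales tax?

€294.95

Hoodie €61.47: clothing and footwear, buyer-exempt → 0% → €0.00
Action figure €21.05: children's toys → 7.75% → €1.63
Pair of sandals €20.36: clothing and footwear, buyer-exempt → 0% → €0.00
Building blocks set €32.91: children's toys → 7.75% → €2.55
Hot soup (large) €7.18: restaurant meals → 4% → €0.29
Café latte €6.54: restaurant meals → 4% → €0.26
Jigsaw puzzle (1000 pc) €20.53: children's toys → 7.75% → €1.59
Leather boots €118.59: clothing and footwear, buyer-exempt → 0% → €0.00
Subtotal = €288.63; tax = €6.32; total due = €294.95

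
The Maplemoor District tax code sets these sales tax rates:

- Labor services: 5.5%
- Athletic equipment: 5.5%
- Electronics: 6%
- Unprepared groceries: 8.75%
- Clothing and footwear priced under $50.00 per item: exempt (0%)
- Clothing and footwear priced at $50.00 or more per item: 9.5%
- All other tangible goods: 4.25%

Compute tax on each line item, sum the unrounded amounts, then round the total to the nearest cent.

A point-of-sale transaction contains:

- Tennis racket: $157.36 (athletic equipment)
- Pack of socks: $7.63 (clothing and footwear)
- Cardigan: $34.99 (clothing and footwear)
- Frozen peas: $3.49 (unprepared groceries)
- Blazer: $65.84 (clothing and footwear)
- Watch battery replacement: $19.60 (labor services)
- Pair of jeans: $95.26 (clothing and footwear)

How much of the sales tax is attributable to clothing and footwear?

Pack of socks $7.63: clothing and footwear, under $50.00 → 0% → $0.00
Cardigan $34.99: clothing and footwear, under $50.00 → 0% → $0.00
Blazer $65.84: clothing and footwear, $50.00 or more → 9.5% → $6.2548
Pair of jeans $95.26: clothing and footwear, $50.00 or more → 9.5% → $9.0497
Tax on clothing and footwear: unrounded sum = $15.3045 → $15.30

$15.30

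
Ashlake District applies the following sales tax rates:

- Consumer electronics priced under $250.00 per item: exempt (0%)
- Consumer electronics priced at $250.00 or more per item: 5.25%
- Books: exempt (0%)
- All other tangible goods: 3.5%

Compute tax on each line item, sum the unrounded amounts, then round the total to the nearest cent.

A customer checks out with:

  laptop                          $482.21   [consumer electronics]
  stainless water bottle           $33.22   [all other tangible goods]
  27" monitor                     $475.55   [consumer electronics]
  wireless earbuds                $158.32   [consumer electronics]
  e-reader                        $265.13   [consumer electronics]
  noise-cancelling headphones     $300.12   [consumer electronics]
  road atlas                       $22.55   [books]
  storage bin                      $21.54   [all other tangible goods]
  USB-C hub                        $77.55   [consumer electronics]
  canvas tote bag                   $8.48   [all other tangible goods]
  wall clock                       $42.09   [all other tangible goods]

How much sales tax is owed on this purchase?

$83.64

Laptop $482.21: consumer electronics, $250.00 or more → 5.25% → $25.316025
Stainless water bottle $33.22: all other tangible goods → 3.5% → $1.1627
27" monitor $475.55: consumer electronics, $250.00 or more → 5.25% → $24.966375
Wireless earbuds $158.32: consumer electronics, under $250.00 → 0% → $0.00
E-reader $265.13: consumer electronics, $250.00 or more → 5.25% → $13.919325
Noise-cancelling headphones $300.12: consumer electronics, $250.00 or more → 5.25% → $15.7563
Road atlas $22.55: books → 0% → $0.00
Storage bin $21.54: all other tangible goods → 3.5% → $0.7539
USB-C hub $77.55: consumer electronics, under $250.00 → 0% → $0.00
Canvas tote bag $8.48: all other tangible goods → 3.5% → $0.2968
Wall clock $42.09: all other tangible goods → 3.5% → $1.47315
Unrounded tax sum = $83.644575 → $83.64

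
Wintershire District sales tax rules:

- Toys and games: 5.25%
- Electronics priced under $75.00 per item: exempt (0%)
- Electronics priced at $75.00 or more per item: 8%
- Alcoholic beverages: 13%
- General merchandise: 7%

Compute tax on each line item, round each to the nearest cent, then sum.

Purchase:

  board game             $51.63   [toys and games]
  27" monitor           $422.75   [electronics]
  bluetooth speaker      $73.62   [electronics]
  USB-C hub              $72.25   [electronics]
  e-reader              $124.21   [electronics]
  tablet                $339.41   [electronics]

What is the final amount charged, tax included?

Board game $51.63: toys and games → 5.25% → $2.71
27" monitor $422.75: electronics, $75.00 or more → 8% → $33.82
Bluetooth speaker $73.62: electronics, under $75.00 → 0% → $0.00
USB-C hub $72.25: electronics, under $75.00 → 0% → $0.00
E-reader $124.21: electronics, $75.00 or more → 8% → $9.94
Tablet $339.41: electronics, $75.00 or more → 8% → $27.15
Subtotal = $1083.87; tax = $73.62; total due = $1157.49

$1157.49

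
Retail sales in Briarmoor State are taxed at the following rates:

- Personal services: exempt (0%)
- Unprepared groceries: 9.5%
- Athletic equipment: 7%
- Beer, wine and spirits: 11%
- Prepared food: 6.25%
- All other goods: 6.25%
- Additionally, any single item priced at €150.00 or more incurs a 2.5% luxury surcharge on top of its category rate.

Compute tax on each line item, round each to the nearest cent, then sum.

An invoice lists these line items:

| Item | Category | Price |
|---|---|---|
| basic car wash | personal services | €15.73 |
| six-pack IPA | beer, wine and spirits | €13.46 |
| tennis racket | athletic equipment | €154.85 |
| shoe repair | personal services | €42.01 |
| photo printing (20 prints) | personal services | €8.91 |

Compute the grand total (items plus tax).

Basic car wash €15.73: personal services → 0% → €0.00
Six-pack IPA €13.46: beer, wine and spirits → 11% → €1.48
Tennis racket €154.85: athletic equipment → 7% + 2.5% surcharge = 9.5% → €14.71
Shoe repair €42.01: personal services → 0% → €0.00
Photo printing (20 prints) €8.91: personal services → 0% → €0.00
Subtotal = €234.96; tax = €16.19; total due = €251.15

€251.15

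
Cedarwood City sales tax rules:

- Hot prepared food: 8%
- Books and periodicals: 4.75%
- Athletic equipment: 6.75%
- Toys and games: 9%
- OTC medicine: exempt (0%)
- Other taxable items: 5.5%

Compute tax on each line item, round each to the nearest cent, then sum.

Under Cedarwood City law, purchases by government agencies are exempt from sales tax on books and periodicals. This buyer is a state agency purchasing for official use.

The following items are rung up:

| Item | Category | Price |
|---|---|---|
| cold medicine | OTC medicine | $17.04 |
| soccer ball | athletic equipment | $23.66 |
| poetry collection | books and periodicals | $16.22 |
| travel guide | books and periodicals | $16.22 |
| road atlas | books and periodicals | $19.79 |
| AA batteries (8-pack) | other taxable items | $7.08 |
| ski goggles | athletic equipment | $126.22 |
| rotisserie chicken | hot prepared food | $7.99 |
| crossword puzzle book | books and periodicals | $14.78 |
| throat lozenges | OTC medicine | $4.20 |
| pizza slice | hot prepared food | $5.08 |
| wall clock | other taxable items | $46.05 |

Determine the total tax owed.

$14.09

Cold medicine $17.04: OTC medicine → 0% → $0.00
Soccer ball $23.66: athletic equipment → 6.75% → $1.60
Poetry collection $16.22: books and periodicals, buyer-exempt → 0% → $0.00
Travel guide $16.22: books and periodicals, buyer-exempt → 0% → $0.00
Road atlas $19.79: books and periodicals, buyer-exempt → 0% → $0.00
AA batteries (8-pack) $7.08: other taxable items → 5.5% → $0.39
Ski goggles $126.22: athletic equipment → 6.75% → $8.52
Rotisserie chicken $7.99: hot prepared food → 8% → $0.64
Crossword puzzle book $14.78: books and periodicals, buyer-exempt → 0% → $0.00
Throat lozenges $4.20: OTC medicine → 0% → $0.00
Pizza slice $5.08: hot prepared food → 8% → $0.41
Wall clock $46.05: other taxable items → 5.5% → $2.53
Total tax = $1.60 + $0.39 + $8.52 + $0.64 + $0.41 + $2.53 = $14.09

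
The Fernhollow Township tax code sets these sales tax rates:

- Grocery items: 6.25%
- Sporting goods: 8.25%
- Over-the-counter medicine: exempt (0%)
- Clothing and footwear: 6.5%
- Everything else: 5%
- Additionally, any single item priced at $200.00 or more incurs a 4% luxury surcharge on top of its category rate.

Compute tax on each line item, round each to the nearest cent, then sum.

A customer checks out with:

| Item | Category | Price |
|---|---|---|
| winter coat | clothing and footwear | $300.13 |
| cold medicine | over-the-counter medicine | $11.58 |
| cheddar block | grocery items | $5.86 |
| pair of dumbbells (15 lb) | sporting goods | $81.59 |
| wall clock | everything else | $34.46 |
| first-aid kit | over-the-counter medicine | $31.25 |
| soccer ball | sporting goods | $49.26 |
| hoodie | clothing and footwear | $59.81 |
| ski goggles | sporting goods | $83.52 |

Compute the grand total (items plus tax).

Winter coat $300.13: clothing and footwear → 6.5% + 4% surcharge = 10.5% → $31.51
Cold medicine $11.58: over-the-counter medicine → 0% → $0.00
Cheddar block $5.86: grocery items → 6.25% → $0.37
Pair of dumbbells (15 lb) $81.59: sporting goods → 8.25% → $6.73
Wall clock $34.46: everything else → 5% → $1.72
First-aid kit $31.25: over-the-counter medicine → 0% → $0.00
Soccer ball $49.26: sporting goods → 8.25% → $4.06
Hoodie $59.81: clothing and footwear → 6.5% → $3.89
Ski goggles $83.52: sporting goods → 8.25% → $6.89
Subtotal = $657.46; tax = $55.17; total due = $712.63

$712.63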